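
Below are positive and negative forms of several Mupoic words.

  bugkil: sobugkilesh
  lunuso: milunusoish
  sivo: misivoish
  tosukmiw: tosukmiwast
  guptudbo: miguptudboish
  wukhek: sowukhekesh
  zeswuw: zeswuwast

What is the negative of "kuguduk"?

tosukmiw and bugkil both have last vowel 'i' yet inflect differently (tosukmiwast, sobugkilesh), so the last vowel is not what conditions the rule; the final letter is.
"kuguduk" ends in -k. The one such stem in the data (wukhek → sowukhekesh) adds so- … -esh around the stem, so the same rule applies.
So kuguduk → sokugudukesh.

sokugudukesh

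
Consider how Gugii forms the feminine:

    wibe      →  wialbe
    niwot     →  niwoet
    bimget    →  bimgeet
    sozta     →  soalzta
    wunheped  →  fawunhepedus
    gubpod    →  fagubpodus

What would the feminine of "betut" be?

betuet

gubpod and niwot both have last vowel 'o' yet inflect differently (fagubpodus, niwoet), so the last vowel is not what conditions the rule; the final letter is.
"betut" ends in -t. The stems ending in -t (niwot → niwoet, bimget → bimgeet) drop the final letter and add -et.
So betut → betuet.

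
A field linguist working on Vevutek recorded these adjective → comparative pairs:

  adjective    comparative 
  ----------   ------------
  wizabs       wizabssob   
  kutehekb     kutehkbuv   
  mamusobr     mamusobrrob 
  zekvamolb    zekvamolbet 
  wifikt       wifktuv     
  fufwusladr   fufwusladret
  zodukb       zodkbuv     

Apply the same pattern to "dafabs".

dafabssob

zodukb and zekvamolb both end in -b yet inflect differently (zodkbuv, zekvamolbet), so the final letter is not what conditions the rule; the second-to-last letter is.
"dafabs" has second-to-last letter 'b'. The stems whose second-to-last letter is 'b' (wizabs → wizabssob, mamusobr → mamusobrrob) double the final consonant and add -ob.
The other patterns: stems whose second-to-last letter is 'k' delete the last vowel and add -uv; stems whose second-to-last letter is 'd' or 'l' add -et.
So dafabs → dafabssob.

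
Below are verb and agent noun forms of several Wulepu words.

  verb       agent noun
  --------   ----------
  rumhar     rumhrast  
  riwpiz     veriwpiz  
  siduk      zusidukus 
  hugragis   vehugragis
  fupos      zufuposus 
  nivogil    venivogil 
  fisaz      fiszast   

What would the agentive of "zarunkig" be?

fisaz and riwpiz both end in -z yet inflect differently (fiszast, veriwpiz), so the final letter is not what conditions the rule; the last vowel is.
"zarunkig" has last vowel 'i'. The stems whose last vowel is 'i' (riwpiz → veriwpiz, hugragis → vehugragis, nivogil → venivogil) add the prefix ve-.
The other patterns: stems whose last vowel is 'a' delete the last vowel and add -ast; stems whose last vowel is 'o' or 'u' add zu- … -us around the stem.
So zarunkig → vezarunkig.

vezarunkig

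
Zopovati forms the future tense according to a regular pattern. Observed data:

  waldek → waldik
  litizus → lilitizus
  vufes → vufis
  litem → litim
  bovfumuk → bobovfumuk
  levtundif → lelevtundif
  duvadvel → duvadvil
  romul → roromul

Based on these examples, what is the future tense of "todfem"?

todfim

vufes and litizus both end in -s yet inflect differently (vufis, lilitizus), so the final letter is not what conditions the rule; the last vowel is.
"todfem" has last vowel 'e'. The stems whose last vowel is 'e' (litem → litim, vufes → vufis, duvadvel → duvadvil) change the last vowel to 'i'.
The other pattern: stems whose last vowel is 'i' or 'u' repeat the first consonant+vowel as a prefix.
So todfem → todfim.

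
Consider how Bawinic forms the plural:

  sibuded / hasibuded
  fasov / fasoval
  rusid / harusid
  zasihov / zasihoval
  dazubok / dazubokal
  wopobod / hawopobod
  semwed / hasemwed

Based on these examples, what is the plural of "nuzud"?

wopobod and zasihov both have last vowel 'o' yet inflect differently (hawopobod, zasihoval), so the last vowel is not what conditions the rule; the final letter is.
"nuzud" ends in -d. The stems ending in -d (sibuded → hasibuded, semwed → hasemwed, rusid → harusid) add the prefix ha-.
The other pattern: stems ending in -k or -v add -al.
So nuzud → hanuzud.

hanuzud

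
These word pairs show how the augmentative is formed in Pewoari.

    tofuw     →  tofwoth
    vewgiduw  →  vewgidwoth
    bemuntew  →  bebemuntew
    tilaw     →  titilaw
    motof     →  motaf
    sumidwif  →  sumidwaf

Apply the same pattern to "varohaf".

vavarohaf

tofuw and bemuntew both end in -w yet inflect differently (tofwoth, bebemuntew), so the final letter is not what conditions the rule; the last vowel is.
"varohaf" has last vowel 'a'. The one such stem in the data (tilaw → titilaw) repeats the first consonant+vowel as a prefix (as does bemuntew), so the same rule applies.
The other patterns: stems whose last vowel is 'u' delete the last vowel and add -oth; stems whose last vowel is 'i' or 'o' change the last vowel to 'a'.
So varohaf → vavarohaf.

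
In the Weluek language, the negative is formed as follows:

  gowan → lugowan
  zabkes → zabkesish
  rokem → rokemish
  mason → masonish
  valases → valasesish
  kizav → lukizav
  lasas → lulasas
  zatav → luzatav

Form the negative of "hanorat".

"hanorat" has last vowel 'a'. The stems whose last vowel is 'a' (zatav → luzatav, gowan → lugowan, lasas → lulasas) add the prefix lu-.
The other pattern: stems whose last vowel is 'e' or 'o' add -ish.
So hanorat → luhanorat.

luhanorat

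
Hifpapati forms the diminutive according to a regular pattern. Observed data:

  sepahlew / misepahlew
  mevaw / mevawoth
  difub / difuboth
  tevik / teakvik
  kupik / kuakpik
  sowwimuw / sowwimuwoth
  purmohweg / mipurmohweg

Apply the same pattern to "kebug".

kebugoth

sowwimuw and sepahlew both end in -w yet inflect differently (sowwimuwoth, misepahlew), so the final letter is not what conditions the rule; the last vowel is.
"kebug" has last vowel 'u'. The stems whose last vowel is 'u' (sowwimuw → sowwimuwoth, difub → difuboth) add -oth.
The other patterns: stems whose last vowel is 'i' insert -ak- after the first vowel; stems whose last vowel is 'e' add the prefix mi-.
So kebug → kebugoth.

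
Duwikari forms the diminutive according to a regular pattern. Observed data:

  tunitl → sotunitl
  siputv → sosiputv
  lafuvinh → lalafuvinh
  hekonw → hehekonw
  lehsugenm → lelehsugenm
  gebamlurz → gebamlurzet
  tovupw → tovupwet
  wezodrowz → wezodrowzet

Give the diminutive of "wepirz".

wepirzet

hekonw and tovupw both end in -w yet inflect differently (hehekonw, tovupwet), so the final letter is not what conditions the rule; the second-to-last letter is.
"wepirz" has second-to-last letter 'r'. The one such stem in the data (gebamlurz → gebamlurzet) adds -et, so the same rule applies.
So wepirz → wepirzet.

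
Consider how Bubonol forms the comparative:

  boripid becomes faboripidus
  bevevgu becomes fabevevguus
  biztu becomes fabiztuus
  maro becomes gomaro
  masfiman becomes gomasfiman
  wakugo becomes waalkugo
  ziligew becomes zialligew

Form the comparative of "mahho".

"mahho" begins with m-. The stems beginning with m- (maro → gomaro, masfiman → gomasfiman) add the prefix go-.
The other patterns: stems beginning with b- add fa- … -us around the stem; stems beginning with w- or z- insert -al- after the first vowel.
So mahho → gomahho.

gomahho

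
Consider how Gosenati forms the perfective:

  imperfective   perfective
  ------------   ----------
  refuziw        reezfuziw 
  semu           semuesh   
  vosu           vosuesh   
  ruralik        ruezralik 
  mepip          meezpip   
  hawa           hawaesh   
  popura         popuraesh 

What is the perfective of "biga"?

bigaesh

mepip and hawa both have 2 vowels yet inflect differently (meezpip, hawaesh), so the number of vowels is not what conditions the rule; whether the stem ends in a vowel or a consonant is.
"biga" ends in a vowel. The stems ending in a vowel (hawa → hawaesh, popura → popuraesh, semu → semuesh) add -esh.
The other pattern: stems ending in a consonant insert -ez- after the first vowel.
So biga → bigaesh.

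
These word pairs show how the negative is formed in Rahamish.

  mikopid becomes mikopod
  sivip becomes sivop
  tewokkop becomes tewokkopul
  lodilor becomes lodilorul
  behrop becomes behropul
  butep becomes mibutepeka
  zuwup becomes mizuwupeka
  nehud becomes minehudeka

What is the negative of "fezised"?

sivip and tewokkop both end in -p yet inflect differently (sivop, tewokkopul), so the final letter is not what conditions the rule; the last vowel is.
"fezised" has last vowel 'e'. The one such stem in the data (butep → mibutepeka) adds mi- … -eka around the stem, so the same rule applies.
So fezised → mifezisedeka.

mifezisedeka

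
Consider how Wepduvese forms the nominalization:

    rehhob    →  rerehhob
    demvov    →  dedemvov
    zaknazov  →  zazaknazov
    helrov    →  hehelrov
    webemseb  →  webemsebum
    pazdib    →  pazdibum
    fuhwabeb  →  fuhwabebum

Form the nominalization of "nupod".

rehhob and webemseb both end in -b yet inflect differently (rerehhob, webemsebum), so the final letter is not what conditions the rule; the last vowel is.
"nupod" has last vowel 'o'. The stems whose last vowel is 'o' (rehhob → rerehhob, demvov → dedemvov, zaknazov → zazaknazov) repeat the first consonant+vowel as a prefix.
So nupod → nunupod.

nunupod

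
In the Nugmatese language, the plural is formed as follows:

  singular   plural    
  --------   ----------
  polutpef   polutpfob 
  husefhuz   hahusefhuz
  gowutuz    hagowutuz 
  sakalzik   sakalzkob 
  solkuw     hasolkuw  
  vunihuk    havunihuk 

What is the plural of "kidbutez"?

kidbutzob

vunihuk and sakalzik both end in -k yet inflect differently (havunihuk, sakalzkob), so the final letter is not what conditions the rule; the last vowel is.
"kidbutez" has last vowel 'e'. The one such stem in the data (polutpef → polutpfob) deletes the last vowel and adds -ob (as does sakalzik), so the same rule applies.
The other pattern: stems whose last vowel is 'u' add the prefix ha-.
So kidbutez → kidbutzob.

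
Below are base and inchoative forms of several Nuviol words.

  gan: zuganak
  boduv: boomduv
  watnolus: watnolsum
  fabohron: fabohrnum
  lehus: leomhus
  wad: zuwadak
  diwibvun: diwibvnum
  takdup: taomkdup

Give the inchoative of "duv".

zuduvak

"duv" has 1 vowel. The stems with 1 vowel (gan → zuganak, wad → zuwadak) add zu- … -ak around the stem.
So duv → zuduvak.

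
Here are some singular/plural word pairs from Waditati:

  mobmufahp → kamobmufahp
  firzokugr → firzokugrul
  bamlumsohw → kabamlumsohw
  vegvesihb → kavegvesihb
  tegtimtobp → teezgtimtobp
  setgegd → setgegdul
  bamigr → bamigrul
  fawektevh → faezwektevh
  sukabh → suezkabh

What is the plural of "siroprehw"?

kasiroprehw

mobmufahp and tegtimtobp both end in -p yet inflect differently (kamobmufahp, teezgtimtobp), so the final letter is not what conditions the rule; the second-to-last letter is.
"siroprehw" has second-to-last letter 'h'. The stems whose second-to-last letter is 'h' (vegvesihb → kavegvesihb, mobmufahp → kamobmufahp, bamlumsohw → kabamlumsohw) add the prefix ka-.
So siroprehw → kasiroprehw.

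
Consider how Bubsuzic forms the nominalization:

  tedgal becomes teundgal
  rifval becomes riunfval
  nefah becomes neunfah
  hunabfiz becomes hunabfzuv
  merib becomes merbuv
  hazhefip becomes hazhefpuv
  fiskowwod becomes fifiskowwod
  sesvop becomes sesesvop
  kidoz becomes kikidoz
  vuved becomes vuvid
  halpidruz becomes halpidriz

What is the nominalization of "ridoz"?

riridoz

"ridoz" has last vowel 'o'. The stems whose last vowel is 'o' (fiskowwod → fifiskowwod, sesvop → sesesvop, kidoz → kikidoz) repeat the first consonant+vowel as a prefix.
So ridoz → riridoz.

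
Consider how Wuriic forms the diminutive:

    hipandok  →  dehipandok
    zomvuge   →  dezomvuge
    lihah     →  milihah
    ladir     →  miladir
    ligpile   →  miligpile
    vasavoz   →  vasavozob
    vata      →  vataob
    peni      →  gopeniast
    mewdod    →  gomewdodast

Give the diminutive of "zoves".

zomvuge and ligpile both end in -e yet inflect differently (dezomvuge, miligpile), so the final letter is not what conditions the rule; the first letter is.
"zoves" begins with z-. The one such stem in the data (zomvuge → dezomvuge) adds the prefix de-, so the same rule applies.
So zoves → dezoves.

dezoves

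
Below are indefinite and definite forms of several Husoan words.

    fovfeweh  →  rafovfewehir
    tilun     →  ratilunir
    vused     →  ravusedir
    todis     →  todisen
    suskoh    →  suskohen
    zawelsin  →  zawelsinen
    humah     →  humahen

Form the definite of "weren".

rawerenir

fovfeweh and suskoh both end in -h yet inflect differently (rafovfewehir, suskohen), so the final letter is not what conditions the rule; the last vowel is.
"weren" has last vowel 'e'. The stems whose last vowel is 'e' (fovfeweh → rafovfewehir, vused → ravusedir) add ra- … -ir around the stem.
The other pattern: stems whose last vowel is 'a', 'i' or 'o' add -en.
So weren → rawerenir.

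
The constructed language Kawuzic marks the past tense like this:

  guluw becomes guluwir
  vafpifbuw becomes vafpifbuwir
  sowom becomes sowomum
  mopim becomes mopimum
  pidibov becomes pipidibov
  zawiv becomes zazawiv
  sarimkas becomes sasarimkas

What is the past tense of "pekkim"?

"pekkim" ends in -m. The stems ending in -m (sowom → sowomum, mopim → mopimum) add -um.
The other patterns: stems ending in -w add -ir; stems ending in -s or -v repeat the first consonant+vowel as a prefix.
So pekkim → pekkimum.

pekkimum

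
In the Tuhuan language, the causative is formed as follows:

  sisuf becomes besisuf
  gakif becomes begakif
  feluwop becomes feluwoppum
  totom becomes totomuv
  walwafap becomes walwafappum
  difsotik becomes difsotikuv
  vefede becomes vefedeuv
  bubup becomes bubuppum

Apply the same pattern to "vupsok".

bubup and sisuf both have last vowel 'u' yet inflect differently (bubuppum, besisuf), so the last vowel is not what conditions the rule; the final letter is.
"vupsok" ends in -k. The one such stem in the data (difsotik → difsotikuv) adds -uv, so the same rule applies.
The other patterns: stems ending in -p double the final consonant and add -um; stems ending in -f add the prefix be-.
So vupsok → vupsokuv.

vupsokuv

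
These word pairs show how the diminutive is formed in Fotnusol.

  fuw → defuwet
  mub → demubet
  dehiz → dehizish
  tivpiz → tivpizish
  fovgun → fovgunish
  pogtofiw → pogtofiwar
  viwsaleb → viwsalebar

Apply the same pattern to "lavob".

"lavob" has 2 vowels. The stems with 2 vowels (dehiz → dehizish, tivpiz → tivpizish, fovgun → fovgunish) add -ish.
The other patterns: stems with 1 vowel add de- … -et around the stem; stems with 3 vowels add -ar.
So lavob → lavobish.

lavobish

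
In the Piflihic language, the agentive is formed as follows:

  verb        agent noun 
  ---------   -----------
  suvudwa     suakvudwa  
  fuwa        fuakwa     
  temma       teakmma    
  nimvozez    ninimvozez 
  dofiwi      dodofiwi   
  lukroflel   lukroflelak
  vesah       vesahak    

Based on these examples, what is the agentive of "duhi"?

duduhi

nimvozez and lukroflel both have last vowel 'e' yet inflect differently (ninimvozez, lukroflelak), so the last vowel is not what conditions the rule; the final letter is.
"duhi" ends in -i. The one such stem in the data (dofiwi → dodofiwi) repeats the first consonant+vowel as a prefix (as does nimvozez), so the same rule applies.
The other patterns: stems ending in -a insert -ak- after the first vowel; stems ending in -h or -l add -ak.
So duhi → duduhi.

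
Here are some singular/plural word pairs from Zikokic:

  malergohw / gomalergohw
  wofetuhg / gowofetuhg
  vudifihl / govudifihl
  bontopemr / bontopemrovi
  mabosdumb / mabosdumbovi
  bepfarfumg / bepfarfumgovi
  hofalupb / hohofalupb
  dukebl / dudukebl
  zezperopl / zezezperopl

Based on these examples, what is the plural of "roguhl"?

wofetuhg and bepfarfumg both end in -g yet inflect differently (gowofetuhg, bepfarfumgovi), so the final letter is not what conditions the rule; the second-to-last letter is.
"roguhl" has second-to-last letter 'h'. The stems whose second-to-last letter is 'h' (malergohw → gomalergohw, wofetuhg → gowofetuhg, vudifihl → govudifihl) add the prefix go-.
The other patterns: stems whose second-to-last letter is 'm' add -ovi; stems whose second-to-last letter is 'b' or 'p' repeat the first consonant+vowel as a prefix.
So roguhl → goroguhl.

goroguhl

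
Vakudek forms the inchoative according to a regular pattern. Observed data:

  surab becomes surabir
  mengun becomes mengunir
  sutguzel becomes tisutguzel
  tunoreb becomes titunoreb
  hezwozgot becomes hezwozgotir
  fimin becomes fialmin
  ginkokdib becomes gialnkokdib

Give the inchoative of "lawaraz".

lawarazir

ginkokdib and tunoreb both end in -b yet inflect differently (gialnkokdib, titunoreb), so the final letter is not what conditions the rule; the last vowel is.
"lawaraz" has last vowel 'a'. The one such stem in the data (surab → surabir) adds -ir, so the same rule applies.
So lawaraz → lawarazir.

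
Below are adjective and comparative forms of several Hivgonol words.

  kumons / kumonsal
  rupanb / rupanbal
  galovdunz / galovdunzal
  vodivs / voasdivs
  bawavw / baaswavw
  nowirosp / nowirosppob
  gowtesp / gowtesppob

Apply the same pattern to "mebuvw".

measbuvw

kumons and vodivs both end in -s yet inflect differently (kumonsal, voasdivs), so the final letter is not what conditions the rule; the second-to-last letter is.
"mebuvw" has second-to-last letter 'v'. The stems whose second-to-last letter is 'v' (vodivs → voasdivs, bawavw → baaswavw) insert -as- after the first vowel.
The other patterns: stems whose second-to-last letter is 'n' add -al; stems whose second-to-last letter is 's' double the final consonant and add -ob.
So mebuvw → measbuvw.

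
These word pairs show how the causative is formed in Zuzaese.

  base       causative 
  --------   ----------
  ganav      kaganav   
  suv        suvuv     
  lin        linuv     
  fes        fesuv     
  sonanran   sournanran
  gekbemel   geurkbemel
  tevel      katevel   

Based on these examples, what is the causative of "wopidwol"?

suv and ganav both end in -v yet inflect differently (suvuv, kaganav), so the final letter is not what conditions the rule; the number of vowels is.
"wopidwol" has 3 vowels. The stems with 3 vowels (gekbemel → geurkbemel, sonanran → sournanran) insert -ur- after the first vowel.
So wopidwol → wourpidwol.

wourpidwol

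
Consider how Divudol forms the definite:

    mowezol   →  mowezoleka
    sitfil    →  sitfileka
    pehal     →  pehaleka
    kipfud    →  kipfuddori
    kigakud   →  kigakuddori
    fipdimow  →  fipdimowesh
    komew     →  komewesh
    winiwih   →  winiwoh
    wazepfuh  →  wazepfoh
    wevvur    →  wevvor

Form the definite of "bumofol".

mowezol and fipdimow both have last vowel 'o' yet inflect differently (mowezoleka, fipdimowesh), so the last vowel is not what conditions the rule; the final letter is.
"bumofol" ends in -l. The stems ending in -l (mowezol → mowezoleka, sitfil → sitfileka, pehal → pehaleka) add -eka.
The other patterns: stems ending in -d double the final consonant and add -ori; stems ending in -w add -esh; stems ending in -h or -r change the last vowel to 'o'.
So bumofol → bumofoleka.

bumofoleka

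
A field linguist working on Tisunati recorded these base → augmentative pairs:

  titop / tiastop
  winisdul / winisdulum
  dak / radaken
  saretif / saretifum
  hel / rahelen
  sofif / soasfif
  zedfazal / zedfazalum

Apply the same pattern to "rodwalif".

"rodwalif" has 3 vowels. The stems with 3 vowels (winisdul → winisdulum, saretif → saretifum, zedfazal → zedfazalum) add -um.
So rodwalif → rodwalifum.

rodwalifum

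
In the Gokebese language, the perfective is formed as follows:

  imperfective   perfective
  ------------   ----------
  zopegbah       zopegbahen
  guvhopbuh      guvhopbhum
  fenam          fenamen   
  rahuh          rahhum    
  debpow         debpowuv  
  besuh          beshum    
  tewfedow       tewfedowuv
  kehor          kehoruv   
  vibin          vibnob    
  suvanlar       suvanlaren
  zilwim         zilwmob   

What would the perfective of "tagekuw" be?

tagekwum

zilwim and fenam both end in -m yet inflect differently (zilwmob, fenamen), so the final letter is not what conditions the rule; the last vowel is.
"tagekuw" has last vowel 'u'. The stems whose last vowel is 'u' (guvhopbuh → guvhopbhum, rahuh → rahhum, besuh → beshum) delete the last vowel and add -um.
The other patterns: stems whose last vowel is 'i' delete the last vowel and add -ob; stems whose last vowel is 'a' add -en; stems whose last vowel is 'o' add -uv.
So tagekuw → tagekwum.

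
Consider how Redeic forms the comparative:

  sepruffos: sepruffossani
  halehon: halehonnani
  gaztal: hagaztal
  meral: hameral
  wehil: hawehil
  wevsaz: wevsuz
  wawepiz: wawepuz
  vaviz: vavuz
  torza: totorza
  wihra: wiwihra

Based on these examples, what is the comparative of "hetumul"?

hahetumul

gaztal and wevsaz both have last vowel 'a' yet inflect differently (hagaztal, wevsuz), so the last vowel is not what conditions the rule; the final letter is.
"hetumul" ends in -l. The stems ending in -l (gaztal → hagaztal, meral → hameral, wehil → hawehil) add the prefix ha-.
The other patterns: stems ending in -n or -s double the final consonant and add -ani; stems ending in -z change the last vowel to 'u'; stems ending in -a repeat the first consonant+vowel as a prefix.
So hetumul → hahetumul.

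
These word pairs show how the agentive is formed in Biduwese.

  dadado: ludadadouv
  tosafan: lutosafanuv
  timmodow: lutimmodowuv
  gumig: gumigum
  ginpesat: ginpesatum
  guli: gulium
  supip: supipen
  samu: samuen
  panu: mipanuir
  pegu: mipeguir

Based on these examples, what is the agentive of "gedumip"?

"gedumip" begins with g-. The stems beginning with g- (gumig → gumigum, ginpesat → ginpesatum, guli → gulium) add -um.
So gedumip → gedumipum.

gedumipum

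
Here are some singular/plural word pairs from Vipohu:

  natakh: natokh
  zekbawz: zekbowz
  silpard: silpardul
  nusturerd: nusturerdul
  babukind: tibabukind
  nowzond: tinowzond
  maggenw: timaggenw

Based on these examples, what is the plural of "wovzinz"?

"wovzinz" has second-to-last letter 'n'. The stems whose second-to-last letter is 'n' (babukind → tibabukind, nowzond → tinowzond, maggenw → timaggenw) add the prefix ti-.
So wovzinz → tiwovzinz.

tiwovzinz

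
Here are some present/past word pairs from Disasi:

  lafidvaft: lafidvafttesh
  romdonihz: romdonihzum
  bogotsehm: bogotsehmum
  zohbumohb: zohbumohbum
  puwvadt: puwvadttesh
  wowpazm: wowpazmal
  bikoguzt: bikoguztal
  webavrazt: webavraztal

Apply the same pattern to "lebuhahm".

lebuhahmum

wowpazm and bogotsehm both end in -m yet inflect differently (wowpazmal, bogotsehmum), so the final letter is not what conditions the rule; the second-to-last letter is.
"lebuhahm" has second-to-last letter 'h'. The stems whose second-to-last letter is 'h' (bogotsehm → bogotsehmum, zohbumohb → zohbumohbum, romdonihz → romdonihzum) add -um.
The other patterns: stems whose second-to-last letter is 'z' add -al; stems whose second-to-last letter is 'd' or 'f' double the final consonant and add -esh.
So lebuhahm → lebuhahmum.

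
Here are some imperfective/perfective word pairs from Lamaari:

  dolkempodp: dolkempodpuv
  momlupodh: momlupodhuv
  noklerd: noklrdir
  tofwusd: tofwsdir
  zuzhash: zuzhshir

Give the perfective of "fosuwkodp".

fosuwkodpuv

momlupodh and zuzhash both end in -h yet inflect differently (momlupodhuv, zuzhshir), so the final letter is not what conditions the rule; the second-to-last letter is.
"fosuwkodp" has second-to-last letter 'd'. The stems whose second-to-last letter is 'd' (dolkempodp → dolkempodpuv, momlupodh → momlupodhuv) add -uv.
So fosuwkodp → fosuwkodpuv.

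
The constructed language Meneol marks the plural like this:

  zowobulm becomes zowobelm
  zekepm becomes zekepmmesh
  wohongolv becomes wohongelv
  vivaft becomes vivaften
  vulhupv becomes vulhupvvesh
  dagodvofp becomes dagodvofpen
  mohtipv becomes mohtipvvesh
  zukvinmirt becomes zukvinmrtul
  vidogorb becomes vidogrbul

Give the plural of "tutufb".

"tutufb" has second-to-last letter 'f'. The stems whose second-to-last letter is 'f' (dagodvofp → dagodvofpen, vivaft → vivaften) add -en.
So tutufb → tutufben.

tutufben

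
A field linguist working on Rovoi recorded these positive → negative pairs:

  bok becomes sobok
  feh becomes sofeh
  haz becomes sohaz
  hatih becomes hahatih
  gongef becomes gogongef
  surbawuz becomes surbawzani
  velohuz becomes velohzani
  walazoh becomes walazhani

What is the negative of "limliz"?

feh and hatih both end in -h yet inflect differently (sofeh, hahatih), so the final letter is not what conditions the rule; the number of vowels is.
"limliz" has 2 vowels. The stems with 2 vowels (hatih → hahatih, gongef → gogongef) repeat the first consonant+vowel as a prefix.
The other patterns: stems with 1 vowel add the prefix so-; stems with 3 vowels delete the last vowel and add -ani.
So limliz → lilimliz.

lilimliz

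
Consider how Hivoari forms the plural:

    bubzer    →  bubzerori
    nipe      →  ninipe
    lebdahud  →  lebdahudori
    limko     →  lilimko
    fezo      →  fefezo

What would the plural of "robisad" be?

"robisad" ends in a consonant. The stems ending in a consonant (bubzer → bubzerori, lebdahud → lebdahudori) add -ori.
The other pattern: stems ending in a vowel repeat the first consonant+vowel as a prefix.
So robisad → robisadori.

robisadori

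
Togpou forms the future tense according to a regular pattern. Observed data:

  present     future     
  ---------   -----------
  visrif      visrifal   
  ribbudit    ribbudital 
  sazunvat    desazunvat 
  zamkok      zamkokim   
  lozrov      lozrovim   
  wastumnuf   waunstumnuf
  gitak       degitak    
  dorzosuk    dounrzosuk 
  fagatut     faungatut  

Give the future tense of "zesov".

zesovim

zamkok and gitak both end in -k yet inflect differently (zamkokim, degitak), so the final letter is not what conditions the rule; the last vowel is.
"zesov" has last vowel 'o'. The stems whose last vowel is 'o' (lozrov → lozrovim, zamkok → zamkokim) add -im.
The other patterns: stems whose last vowel is 'a' add the prefix de-; stems whose last vowel is 'i' add -al; stems whose last vowel is 'u' insert -un- after the first vowel.
So zesov → zesovim.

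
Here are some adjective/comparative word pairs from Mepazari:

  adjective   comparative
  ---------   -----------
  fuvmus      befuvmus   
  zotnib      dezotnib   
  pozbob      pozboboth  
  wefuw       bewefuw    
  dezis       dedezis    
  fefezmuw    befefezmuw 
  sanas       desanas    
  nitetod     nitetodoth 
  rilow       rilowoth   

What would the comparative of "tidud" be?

betidud

fefezmuw and rilow both end in -w yet inflect differently (befefezmuw, rilowoth), so the final letter is not what conditions the rule; the last vowel is.
"tidud" has last vowel 'u'. The stems whose last vowel is 'u' (fefezmuw → befefezmuw, fuvmus → befuvmus, wefuw → bewefuw) add the prefix be-.
The other patterns: stems whose last vowel is 'o' add -oth; stems whose last vowel is 'a' or 'i' add the prefix de-.
So tidud → betidud.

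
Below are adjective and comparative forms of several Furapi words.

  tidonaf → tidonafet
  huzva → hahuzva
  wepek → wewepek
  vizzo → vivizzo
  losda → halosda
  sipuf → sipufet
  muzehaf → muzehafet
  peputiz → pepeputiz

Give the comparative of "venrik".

vevenrik

tidonaf and losda both have last vowel 'a' yet inflect differently (tidonafet, halosda), so the last vowel is not what conditions the rule; the final letter is.
"venrik" ends in -k. The one such stem in the data (wepek → wewepek) repeats the first consonant+vowel as a prefix (as do peputiz, vizzo), so the same rule applies.
The other patterns: stems ending in -f add -et; stems ending in -a add the prefix ha-.
So venrik → vevenrik.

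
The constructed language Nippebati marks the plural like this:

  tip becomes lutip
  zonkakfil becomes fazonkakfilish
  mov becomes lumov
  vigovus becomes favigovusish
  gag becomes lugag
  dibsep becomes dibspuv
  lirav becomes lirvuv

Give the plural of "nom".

lunom

"nom" has 1 vowel. The stems with 1 vowel (tip → lutip, gag → lugag, mov → lumov) add the prefix lu-.
The other patterns: stems with 2 vowels delete the last vowel and add -uv; stems with 3 vowels add fa- … -ish around the stem.
So nom → lunom.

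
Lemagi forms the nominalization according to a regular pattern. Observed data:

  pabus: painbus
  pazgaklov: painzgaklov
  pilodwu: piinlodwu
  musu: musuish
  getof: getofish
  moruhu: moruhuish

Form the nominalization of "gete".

pilodwu and musu both end in -u yet inflect differently (piinlodwu, musuish), so the final letter is not what conditions the rule; the first letter is.
"gete" begins with g-. The one such stem in the data (getof → getofish) adds -ish, so the same rule applies.
So gete → geteish.

geteish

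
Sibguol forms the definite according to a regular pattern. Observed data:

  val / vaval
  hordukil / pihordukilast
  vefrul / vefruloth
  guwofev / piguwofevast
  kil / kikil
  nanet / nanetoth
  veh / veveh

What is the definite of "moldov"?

moldovoth

"moldov" has 2 vowels. The stems with 2 vowels (vefrul → vefruloth, nanet → nanetoth) add -oth.
The other patterns: stems with 1 vowel repeat the first consonant+vowel as a prefix; stems with 3 vowels add pi- … -ast around the stem.
So moldov → moldovoth.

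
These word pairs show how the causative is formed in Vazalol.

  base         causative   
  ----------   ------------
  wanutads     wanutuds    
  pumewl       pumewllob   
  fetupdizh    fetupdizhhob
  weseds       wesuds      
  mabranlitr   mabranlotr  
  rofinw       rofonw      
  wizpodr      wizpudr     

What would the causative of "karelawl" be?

karelawllob

mabranlitr and wizpodr both end in -r yet inflect differently (mabranlotr, wizpudr), so the final letter is not what conditions the rule; the second-to-last letter is.
"karelawl" has second-to-last letter 'w'. The one such stem in the data (pumewl → pumewllob) doubles the final consonant and adds -ob (as does fetupdizh), so the same rule applies.
The other patterns: stems whose second-to-last letter is 'n' or 't' change the last vowel to 'o'; stems whose second-to-last letter is 'd' change the last vowel to 'u'.
So karelawl → karelawllob.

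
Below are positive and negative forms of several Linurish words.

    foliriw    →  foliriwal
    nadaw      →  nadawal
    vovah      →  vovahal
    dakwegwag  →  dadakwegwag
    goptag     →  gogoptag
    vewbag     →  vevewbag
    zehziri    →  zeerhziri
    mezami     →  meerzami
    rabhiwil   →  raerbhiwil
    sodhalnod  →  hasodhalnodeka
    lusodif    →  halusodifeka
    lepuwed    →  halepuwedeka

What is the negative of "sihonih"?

sihonihal

nadaw and dakwegwag both have last vowel 'a' yet inflect differently (nadawal, dadakwegwag), so the last vowel is not what conditions the rule; the final letter is.
"sihonih" ends in -h. The one such stem in the data (vovah → vovahal) adds -al, so the same rule applies.
The other patterns: stems ending in -g repeat the first consonant+vowel as a prefix; stems ending in -i or -l insert -er- after the first vowel; stems ending in -d or -f add ha- … -eka around the stem.
So sihonih → sihonihal.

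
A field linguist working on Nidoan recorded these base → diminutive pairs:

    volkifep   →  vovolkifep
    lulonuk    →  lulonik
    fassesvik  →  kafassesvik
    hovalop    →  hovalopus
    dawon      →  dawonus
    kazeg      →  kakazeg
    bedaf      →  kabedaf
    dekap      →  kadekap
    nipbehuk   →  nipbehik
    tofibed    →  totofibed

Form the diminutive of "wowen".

hovalop and dekap both end in -p yet inflect differently (hovalopus, kadekap), so the final letter is not what conditions the rule; the last vowel is.
"wowen" has last vowel 'e'. The stems whose last vowel is 'e' (kazeg → kakazeg, tofibed → totofibed, volkifep → vovolkifep) repeat the first consonant+vowel as a prefix.
So wowen → wowowen.

wowowen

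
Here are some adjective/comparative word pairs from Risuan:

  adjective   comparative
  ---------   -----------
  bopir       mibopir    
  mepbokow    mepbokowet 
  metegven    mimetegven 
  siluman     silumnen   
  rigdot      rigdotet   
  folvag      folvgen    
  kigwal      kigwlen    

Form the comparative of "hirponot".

siluman and metegven both end in -n yet inflect differently (silumnen, mimetegven), so the final letter is not what conditions the rule; the last vowel is.
"hirponot" has last vowel 'o'. The stems whose last vowel is 'o' (rigdot → rigdotet, mepbokow → mepbokowet) add -et.
The other patterns: stems whose last vowel is 'a' delete the last vowel and add -en; stems whose last vowel is 'e' or 'i' add the prefix mi-.
So hirponot → hirponotet.

hirponotet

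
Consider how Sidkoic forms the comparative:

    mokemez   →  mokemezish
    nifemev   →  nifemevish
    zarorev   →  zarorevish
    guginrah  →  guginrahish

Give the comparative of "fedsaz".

Every pair shown (mokemez → mokemezish, nifemev → nifemevish, zarorev → zarorevish, …) follows the same rule: add -ish.
So fedsaz → fedsazish.

fedsazish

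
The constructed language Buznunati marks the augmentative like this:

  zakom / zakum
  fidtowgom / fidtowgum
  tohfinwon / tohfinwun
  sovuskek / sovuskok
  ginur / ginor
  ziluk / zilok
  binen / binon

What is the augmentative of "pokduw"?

pokdow

"pokduw" has last vowel 'u'. The stems whose last vowel is 'u' (ginur → ginor, ziluk → zilok) change the last vowel to 'o'.
So pokduw → pokdow.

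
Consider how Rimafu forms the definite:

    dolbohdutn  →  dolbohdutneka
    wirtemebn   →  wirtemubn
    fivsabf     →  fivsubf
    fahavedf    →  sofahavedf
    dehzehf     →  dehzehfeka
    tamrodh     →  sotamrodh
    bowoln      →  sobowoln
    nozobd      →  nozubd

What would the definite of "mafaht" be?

mafahteka

fahavedf and fivsabf both end in -f yet inflect differently (sofahavedf, fivsubf), so the final letter is not what conditions the rule; the second-to-last letter is.
"mafaht" has second-to-last letter 'h'. The one such stem in the data (dehzehf → dehzehfeka) adds -eka, so the same rule applies.
The other patterns: stems whose second-to-last letter is 'd' or 'l' add the prefix so-; stems whose second-to-last letter is 'b' change the last vowel to 'u'.
So mafaht → mafahteka.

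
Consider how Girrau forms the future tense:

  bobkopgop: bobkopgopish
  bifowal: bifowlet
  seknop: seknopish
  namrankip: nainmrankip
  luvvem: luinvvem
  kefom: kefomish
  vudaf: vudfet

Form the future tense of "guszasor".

kefom and luvvem both end in -m yet inflect differently (kefomish, luinvvem), so the final letter is not what conditions the rule; the last vowel is.
"guszasor" has last vowel 'o'. The stems whose last vowel is 'o' (bobkopgop → bobkopgopish, kefom → kefomish, seknop → seknopish) add -ish.
The other patterns: stems whose last vowel is 'a' delete the last vowel and add -et; stems whose last vowel is 'e' or 'i' insert -in- after the first vowel.
So guszasor → guszasorish.

guszasorish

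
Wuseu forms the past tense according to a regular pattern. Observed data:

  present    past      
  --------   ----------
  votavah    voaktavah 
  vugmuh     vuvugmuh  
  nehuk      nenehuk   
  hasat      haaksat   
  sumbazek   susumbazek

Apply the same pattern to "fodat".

votavah and vugmuh both end in -h yet inflect differently (voaktavah, vuvugmuh), so the final letter is not what conditions the rule; the last vowel is.
"fodat" has last vowel 'a'. The stems whose last vowel is 'a' (hasat → haaksat, votavah → voaktavah) insert -ak- after the first vowel.
So fodat → foakdat.

foakdat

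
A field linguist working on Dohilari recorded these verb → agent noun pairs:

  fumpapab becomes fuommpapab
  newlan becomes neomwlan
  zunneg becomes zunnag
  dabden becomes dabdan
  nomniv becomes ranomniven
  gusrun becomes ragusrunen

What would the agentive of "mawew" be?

mawaw

newlan and dabden both end in -n yet inflect differently (neomwlan, dabdan), so the final letter is not what conditions the rule; the last vowel is.
"mawew" has last vowel 'e'. The stems whose last vowel is 'e' (zunneg → zunnag, dabden → dabdan) change the last vowel to 'a'.
The other patterns: stems whose last vowel is 'a' insert -om- after the first vowel; stems whose last vowel is 'i' or 'u' add ra- … -en around the stem.
So mawew → mawaw.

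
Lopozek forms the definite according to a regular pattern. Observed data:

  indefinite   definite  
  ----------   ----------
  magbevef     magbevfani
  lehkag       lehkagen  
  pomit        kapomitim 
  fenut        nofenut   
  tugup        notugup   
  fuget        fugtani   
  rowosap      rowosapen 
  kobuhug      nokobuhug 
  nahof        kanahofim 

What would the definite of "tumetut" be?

notumetut

fuget and fenut both end in -t yet inflect differently (fugtani, nofenut), so the final letter is not what conditions the rule; the last vowel is.
"tumetut" has last vowel 'u'. The stems whose last vowel is 'u' (fenut → nofenut, kobuhug → nokobuhug, tugup → notugup) add the prefix no-.
So tumetut → notumetut.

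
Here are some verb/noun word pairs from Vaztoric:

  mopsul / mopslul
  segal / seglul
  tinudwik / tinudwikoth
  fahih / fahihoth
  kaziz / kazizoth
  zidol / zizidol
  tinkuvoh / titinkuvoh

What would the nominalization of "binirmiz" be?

mopsul and zidol both end in -l yet inflect differently (mopslul, zizidol), so the final letter is not what conditions the rule; the last vowel is.
"binirmiz" has last vowel 'i'. The stems whose last vowel is 'i' (tinudwik → tinudwikoth, fahih → fahihoth, kaziz → kazizoth) add -oth.
The other patterns: stems whose last vowel is 'a' or 'u' delete the last vowel and add -ul; stems whose last vowel is 'o' repeat the first consonant+vowel as a prefix.
So binirmiz → binirmizoth.

binirmizoth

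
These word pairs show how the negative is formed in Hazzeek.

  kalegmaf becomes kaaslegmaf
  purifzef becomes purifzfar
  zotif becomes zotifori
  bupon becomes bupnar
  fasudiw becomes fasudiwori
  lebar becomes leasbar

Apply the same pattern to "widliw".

kalegmaf and zotif both end in -f yet inflect differently (kaaslegmaf, zotifori), so the final letter is not what conditions the rule; the last vowel is.
"widliw" has last vowel 'i'. The stems whose last vowel is 'i' (fasudiw → fasudiwori, zotif → zotifori) add -ori.
So widliw → widliwori.

widliwori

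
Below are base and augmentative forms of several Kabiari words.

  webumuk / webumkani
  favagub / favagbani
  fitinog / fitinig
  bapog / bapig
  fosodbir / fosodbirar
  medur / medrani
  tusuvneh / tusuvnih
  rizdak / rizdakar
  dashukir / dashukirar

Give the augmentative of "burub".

fosodbir and medur both end in -r yet inflect differently (fosodbirar, medrani), so the final letter is not what conditions the rule; the last vowel is.
"burub" has last vowel 'u'. The stems whose last vowel is 'u' (medur → medrani, favagub → favagbani, webumuk → webumkani) delete the last vowel and add -ani.
So burub → burbani.

burbani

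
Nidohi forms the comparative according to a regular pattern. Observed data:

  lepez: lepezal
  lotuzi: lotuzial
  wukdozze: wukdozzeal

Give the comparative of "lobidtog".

Every pair shown (lepez → lepezal, lotuzi → lotuzial, wukdozze → wukdozzeal) follows the same rule: add -al.
So lobidtog → lobidtogal.

lobidtogal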